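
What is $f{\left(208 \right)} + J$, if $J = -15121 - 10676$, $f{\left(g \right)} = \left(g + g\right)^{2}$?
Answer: $147259$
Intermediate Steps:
$f{\left(g \right)} = 4 g^{2}$ ($f{\left(g \right)} = \left(2 g\right)^{2} = 4 g^{2}$)
$J = -25797$ ($J = -15121 - 10676 = -25797$)
$f{\left(208 \right)} + J = 4 \cdot 208^{2} - 25797 = 4 \cdot 43264 - 25797 = 173056 - 25797 = 147259$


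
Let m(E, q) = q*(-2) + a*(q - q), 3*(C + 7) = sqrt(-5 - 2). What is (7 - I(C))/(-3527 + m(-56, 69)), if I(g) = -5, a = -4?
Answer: -12/3665 ≈ -0.0032742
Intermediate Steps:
C = -7 + I*sqrt(7)/3 (C = -7 + sqrt(-5 - 2)/3 = -7 + sqrt(-7)/3 = -7 + (I*sqrt(7))/3 = -7 + I*sqrt(7)/3 ≈ -7.0 + 0.88192*I)
m(E, q) = -2*q (m(E, q) = q*(-2) - 4*(q - q) = -2*q - 4*0 = -2*q + 0 = -2*q)
(7 - I(C))/(-3527 + m(-56, 69)) = (7 - 1*(-5))/(-3527 - 2*69) = (7 + 5)/(-3527 - 138) = 12/(-3665) = -1/3665*12 = -12/3665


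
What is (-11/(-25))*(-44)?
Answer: -484/25 ≈ -19.360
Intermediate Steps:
(-11/(-25))*(-44) = -1/25*(-11)*(-44) = (11/25)*(-44) = -484/25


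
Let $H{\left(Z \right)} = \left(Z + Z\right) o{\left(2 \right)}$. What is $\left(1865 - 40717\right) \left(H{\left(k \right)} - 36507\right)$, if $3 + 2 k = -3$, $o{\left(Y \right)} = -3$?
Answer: $1417670628$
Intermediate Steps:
$k = -3$ ($k = - \frac{3}{2} + \frac{1}{2} \left(-3\right) = - \frac{3}{2} - \frac{3}{2} = -3$)
$H{\left(Z \right)} = - 6 Z$ ($H{\left(Z \right)} = \left(Z + Z\right) \left(-3\right) = 2 Z \left(-3\right) = - 6 Z$)
$\left(1865 - 40717\right) \left(H{\left(k \right)} - 36507\right) = \left(1865 - 40717\right) \left(\left(-6\right) \left(-3\right) - 36507\right) = - 38852 \left(18 - 36507\right) = \left(-38852\right) \left(-36489\right) = 1417670628$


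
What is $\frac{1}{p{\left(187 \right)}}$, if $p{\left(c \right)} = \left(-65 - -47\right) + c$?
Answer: $\frac{1}{169} \approx 0.0059172$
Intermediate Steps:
$p{\left(c \right)} = -18 + c$ ($p{\left(c \right)} = \left(-65 + 47\right) + c = -18 + c$)
$\frac{1}{p{\left(187 \right)}} = \frac{1}{-18 + 187} = \frac{1}{169}$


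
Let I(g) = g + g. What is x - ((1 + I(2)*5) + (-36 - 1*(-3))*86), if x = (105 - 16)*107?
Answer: 12340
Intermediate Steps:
I(g) = 2*g
x = 9523 (x = 89*107 = 9523)
x - ((1 + I(2)*5) + (-36 - 1*(-3))*86) = 9523 - ((1 + (2*2)*5) + (-36 - 1*(-3))*86) = 9523 - ((1 + 4*5) + (-36 + 3)*86) = 9523 - ((1 + 20) - 33*86) = 9523 - (21 - 2838) = 9523 - 1*(-2817) = 9523 + 2817 = 12340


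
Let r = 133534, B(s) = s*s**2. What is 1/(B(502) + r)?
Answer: 1/126639542 ≈ 7.8964e-9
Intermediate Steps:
B(s) = s**3
1/(B(502) + r) = 1/(502**3 + 133534) = 1/(126506008 + 133534) = 1/126639542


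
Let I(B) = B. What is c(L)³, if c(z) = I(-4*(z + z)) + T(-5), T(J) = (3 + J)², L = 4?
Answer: -21952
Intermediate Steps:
c(z) = 4 - 8*z (c(z) = -4*(z + z) + (3 - 5)² = -8*z + (-2)² = -8*z + 4 = 4 - 8*z)
c(L)³ = (4 - 8*4)³ = (4 - 32)³ = (-28)³ = -21952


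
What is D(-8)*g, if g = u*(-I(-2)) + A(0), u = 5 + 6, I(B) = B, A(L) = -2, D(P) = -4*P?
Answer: 640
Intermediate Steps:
u = 11
g = 20 (g = 11*(-1*(-2)) - 2 = 11*2 - 2 = 22 - 2 = 20)
D(-8)*g = -4*(-8)*20 = 32*20 = 640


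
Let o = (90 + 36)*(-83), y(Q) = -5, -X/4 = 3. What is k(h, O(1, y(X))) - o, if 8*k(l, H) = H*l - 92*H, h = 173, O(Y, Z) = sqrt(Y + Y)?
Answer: 10458 + 81*sqrt(2)/8 ≈ 10472.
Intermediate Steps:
X = -12 (X = -4*3 = -12)
O(Y, Z) = sqrt(2)*sqrt(Y) (O(Y, Z) = sqrt(2*Y) = sqrt(2)*sqrt(Y))
k(l, H) = -23*H/2 + H*l/8 (k(l, H) = (H*l - 92*H)/8 = (-92*H + H*l)/8 = -23*H/2 + H*l/8)
o = -10458 (o = 126*(-83) = -10458)
k(h, O(1, y(X))) - o = (sqrt(2)*sqrt(1))*(-92 + 173)/8 - 1*(-10458) = (1/8)*(sqrt(2)*1)*81 + 10458 = (1/8)*sqrt(2)*81 + 10458 = 81*sqrt(2)/8 + 10458 = 10458 + 81*sqrt(2)/8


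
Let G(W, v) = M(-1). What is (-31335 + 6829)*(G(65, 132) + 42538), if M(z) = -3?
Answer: -1042362710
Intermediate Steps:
G(W, v) = -3
(-31335 + 6829)*(G(65, 132) + 42538) = (-31335 + 6829)*(-3 + 42538) = -24506*42535 = -1042362710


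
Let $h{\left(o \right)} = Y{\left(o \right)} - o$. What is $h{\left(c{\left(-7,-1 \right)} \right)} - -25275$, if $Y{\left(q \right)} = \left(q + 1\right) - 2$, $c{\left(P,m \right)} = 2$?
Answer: $25274$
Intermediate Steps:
$Y{\left(q \right)} = -1 + q$ ($Y{\left(q \right)} = \left(1 + q\right) - 2 = -1 + q$)
$h{\left(o \right)} = -1$ ($h{\left(o \right)} = \left(-1 + o\right) - o = -1$)
$h{\left(c{\left(-7,-1 \right)} \right)} - -25275 = -1 - -25275 = -1 + 25275 = 25274$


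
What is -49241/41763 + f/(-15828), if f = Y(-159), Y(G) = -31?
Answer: -86454655/73447196 ≈ -1.1771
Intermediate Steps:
f = -31
-49241/41763 + f/(-15828) = -49241/41763 - 31/(-15828) = -49241*1/41763 - 31*(-1/15828) = -49241/41763 + 31/15828 = -86454655/73447196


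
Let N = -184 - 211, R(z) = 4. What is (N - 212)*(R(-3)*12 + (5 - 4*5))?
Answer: -20031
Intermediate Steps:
N = -395
(N - 212)*(R(-3)*12 + (5 - 4*5)) = (-395 - 212)*(4*12 + (5 - 4*5)) = -607*(48 + (5 - 20)) = -607*(48 - 15) = -607*33 = -20031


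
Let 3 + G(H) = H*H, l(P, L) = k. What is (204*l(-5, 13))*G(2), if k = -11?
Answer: -2244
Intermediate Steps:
l(P, L) = -11
G(H) = -3 + H² (G(H) = -3 + H*H = -3 + H²)
(204*l(-5, 13))*G(2) = (204*(-11))*(-3 + 2²) = -2244*(-3 + 4) = -2244*1 = -2244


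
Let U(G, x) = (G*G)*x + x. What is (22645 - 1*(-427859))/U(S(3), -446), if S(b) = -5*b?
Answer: -112626/25199 ≈ -4.4695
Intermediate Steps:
U(G, x) = x + x*G**2 (U(G, x) = G**2*x + x = x*G**2 + x = x + x*G**2)
(22645 - 1*(-427859))/U(S(3), -446) = (22645 - 1*(-427859))/((-446*(1 + (-5*3)**2))) = (22645 + 427859)/((-446*(1 + (-15)**2))) = 450504/((-446*(1 + 225))) = 450504/((-446*226)) = 450504/(-100796) = 450504*(-1/100796) = -112626/25199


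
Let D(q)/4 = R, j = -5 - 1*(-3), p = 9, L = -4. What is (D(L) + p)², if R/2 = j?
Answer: 49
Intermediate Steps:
j = -2 (j = -5 + 3 = -2)
R = -4 (R = 2*(-2) = -4)
D(q) = -16 (D(q) = 4*(-4) = -16)
(D(L) + p)² = (-16 + 9)² = (-7)² = 49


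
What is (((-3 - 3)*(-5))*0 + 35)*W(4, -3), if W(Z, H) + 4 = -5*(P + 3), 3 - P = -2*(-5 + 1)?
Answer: 210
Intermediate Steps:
P = -5 (P = 3 - (-2)*(-5 + 1) = 3 - (-2)*(-4) = 3 - 1*8 = 3 - 8 = -5)
W(Z, H) = 6 (W(Z, H) = -4 - 5*(-5 + 3) = -4 - 5*(-2) = -4 + 10 = 6)
(((-3 - 3)*(-5))*0 + 35)*W(4, -3) = (((-3 - 3)*(-5))*0 + 35)*6 = (-6*(-5)*0 + 35)*6 = (30*0 + 35)*6 = (0 + 35)*6 = 35*6 = 210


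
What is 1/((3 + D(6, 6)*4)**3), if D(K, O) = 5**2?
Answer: 1/1092727 ≈ 9.1514e-7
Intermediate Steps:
D(K, O) = 25
1/((3 + D(6, 6)*4)**3) = 1/((3 + 25*4)**3) = 1/((3 + 100)**3) = 1/(103**3) = 1/1092727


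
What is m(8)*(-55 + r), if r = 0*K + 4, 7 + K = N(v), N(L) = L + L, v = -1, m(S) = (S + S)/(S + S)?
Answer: -51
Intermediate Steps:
m(S) = 1 (m(S) = (2*S)/((2*S)) = (2*S)*(1/(2*S)) = 1)
N(L) = 2*L
K = -9 (K = -7 + 2*(-1) = -7 - 2 = -9)
r = 4 (r = 0*(-9) + 4 = 0 + 4 = 4)
m(8)*(-55 + r) = 1*(-55 + 4) = 1*(-51) = -51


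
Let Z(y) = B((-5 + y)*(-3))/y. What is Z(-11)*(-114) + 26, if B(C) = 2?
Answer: 514/11 ≈ 46.727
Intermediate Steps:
Z(y) = 2/y
Z(-11)*(-114) + 26 = (2/(-11))*(-114) + 26 = (2*(-1/11))*(-114) + 26 = -2/11*(-114) + 26 = 228/11 + 26 = 514/11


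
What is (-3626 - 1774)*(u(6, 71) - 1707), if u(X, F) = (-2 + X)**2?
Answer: 9131400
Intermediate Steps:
(-3626 - 1774)*(u(6, 71) - 1707) = (-3626 - 1774)*((-2 + 6)**2 - 1707) = -5400*(4**2 - 1707) = -5400*(16 - 1707) = -5400*(-1691) = 9131400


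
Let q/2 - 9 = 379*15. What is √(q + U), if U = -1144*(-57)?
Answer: 2*√19149 ≈ 276.76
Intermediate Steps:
U = 65208
q = 11388 (q = 18 + 2*(379*15) = 18 + 2*5685 = 18 + 11370 = 11388)
√(q + U) = √(11388 + 65208) = √76596 = 2*√19149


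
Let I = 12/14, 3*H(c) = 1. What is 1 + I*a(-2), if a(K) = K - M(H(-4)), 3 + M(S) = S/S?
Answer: 1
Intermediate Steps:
H(c) = ⅓ (H(c) = (⅓)*1 = ⅓)
M(S) = -2 (M(S) = -3 + S/S = -3 + 1 = -2)
I = 6/7 (I = 12*(1/14) = 6/7 ≈ 0.85714)
a(K) = 2 + K (a(K) = K - 1*(-2) = K + 2 = 2 + K)
1 + I*a(-2) = 1 + 6*(2 - 2)/7 = 1 + (6/7)*0 = 1 + 0 = 1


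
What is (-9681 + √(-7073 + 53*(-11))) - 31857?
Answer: -41538 + 2*I*√1914 ≈ -41538.0 + 87.499*I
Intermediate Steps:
(-9681 + √(-7073 + 53*(-11))) - 31857 = (-9681 + √(-7073 - 583)) - 31857 = (-9681 + √(-7656)) - 31857 = (-9681 + 2*I*√1914) - 31857 = -41538 + 2*I*√1914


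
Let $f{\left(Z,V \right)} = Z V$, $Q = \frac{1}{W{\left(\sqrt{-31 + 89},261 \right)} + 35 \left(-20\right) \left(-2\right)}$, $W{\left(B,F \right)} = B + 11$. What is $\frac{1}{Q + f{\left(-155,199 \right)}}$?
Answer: $- \frac{30704083912}{947067446504493} + \frac{\sqrt{58}}{1894134893008986} \approx -3.242 \cdot 10^{-5}$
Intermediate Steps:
$W{\left(B,F \right)} = 11 + B$
$Q = \frac{1}{1411 + \sqrt{58}}$ ($Q = \frac{1}{\left(11 + \sqrt{-31 + 89}\right) + 35 \left(-20\right) \left(-2\right)} = \frac{1}{\left(11 + \sqrt{58}\right) - -1400} = \frac{1}{\left(11 + \sqrt{58}\right) + 1400} = \frac{1}{1411 + \sqrt{58}} \approx 0.00070491$)
$f{\left(Z,V \right)} = V Z$
$\frac{1}{Q + f{\left(-155,199 \right)}} = \frac{1}{\left(\frac{1411}{1990863} - \frac{\sqrt{58}}{1990863}\right) + 199 \left(-155\right)} = \frac{1}{\left(\frac{1411}{1990863} - \frac{\sqrt{58}}{1990863}\right) - 30845} = \frac{1}{- \frac{61408167824}{1990863} - \frac{\sqrt{58}}{1990863}}$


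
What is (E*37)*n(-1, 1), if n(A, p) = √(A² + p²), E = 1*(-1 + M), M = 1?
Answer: 0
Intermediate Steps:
E = 0 (E = 1*(-1 + 1) = 1*0 = 0)
(E*37)*n(-1, 1) = (0*37)*√((-1)² + 1²) = 0*√(1 + 1) = 0*√2 = 0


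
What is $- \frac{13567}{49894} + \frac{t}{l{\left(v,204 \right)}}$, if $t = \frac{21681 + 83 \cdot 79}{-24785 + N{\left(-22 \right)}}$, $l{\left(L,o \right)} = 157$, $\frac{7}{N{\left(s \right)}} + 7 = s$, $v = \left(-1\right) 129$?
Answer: $- \frac{196482039132}{703799799547} \approx -0.27917$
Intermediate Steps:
$v = -129$
$N{\left(s \right)} = \frac{7}{-7 + s}$
$t = - \frac{409451}{359386}$ ($t = \frac{21681 + 83 \cdot 79}{-24785 + \frac{7}{-7 - 22}} = \frac{21681 + 6557}{-24785 + \frac{7}{-29}} = \frac{28238}{-24785 + 7 \left(- \frac{1}{29}\right)} = \frac{28238}{-24785 - \frac{7}{29}} = \frac{28238}{- \frac{718772}{29}} = 28238 \left(- \frac{29}{718772}\right) = - \frac{409451}{359386} \approx -1.1393$)
$- \frac{13567}{49894} + \frac{t}{l{\left(v,204 \right)}} = - \frac{13567}{49894} - \frac{409451}{359386 \cdot 157} = \left(-13567\right) \frac{1}{49894} - \frac{409451}{56423602} = - \frac{13567}{49894} - \frac{409451}{56423602} = - \frac{196482039132}{703799799547}$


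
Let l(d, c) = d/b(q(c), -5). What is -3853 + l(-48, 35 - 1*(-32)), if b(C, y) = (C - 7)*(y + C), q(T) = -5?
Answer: -19267/5 ≈ -3853.4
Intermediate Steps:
b(C, y) = (-7 + C)*(C + y)
l(d, c) = d/120 (l(d, c) = d/((-5)² - 7*(-5) - 7*(-5) - 5*(-5)) = d/(25 + 35 + 35 + 25) = d/120)
-3853 + l(-48, 35 - 1*(-32)) = -3853 + (1/120)*(-48) = -3853 - ⅖ = -19267/5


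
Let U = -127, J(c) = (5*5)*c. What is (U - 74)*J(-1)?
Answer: 5025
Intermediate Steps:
J(c) = 25*c
(U - 74)*J(-1) = (-127 - 74)*(25*(-1)) = -201*(-25) = 5025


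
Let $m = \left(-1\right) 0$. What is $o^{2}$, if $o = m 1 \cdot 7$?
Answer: $0$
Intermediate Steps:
$m = 0$
$o = 0$ ($o = 0 \cdot 1 \cdot 7 = 0 \cdot 7 = 0$)
$o^{2} = 0^{2} = 0$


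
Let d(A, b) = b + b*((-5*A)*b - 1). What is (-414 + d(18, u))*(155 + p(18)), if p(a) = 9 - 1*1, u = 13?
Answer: -2546712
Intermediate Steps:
p(a) = 8 (p(a) = 9 - 1 = 8)
d(A, b) = b + b*(-1 - 5*A*b) (d(A, b) = b + b*(-5*A*b - 1) = b + b*(-1 - 5*A*b))
(-414 + d(18, u))*(155 + p(18)) = (-414 - 5*18*13²)*(155 + 8) = (-414 - 5*18*169)*163 = (-414 - 15210)*163 = -15624*163 = -2546712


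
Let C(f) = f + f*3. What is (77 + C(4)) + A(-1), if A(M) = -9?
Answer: 84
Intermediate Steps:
C(f) = 4*f (C(f) = f + 3*f = 4*f)
(77 + C(4)) + A(-1) = (77 + 4*4) - 9 = (77 + 16) - 9 = 93 - 9 = 84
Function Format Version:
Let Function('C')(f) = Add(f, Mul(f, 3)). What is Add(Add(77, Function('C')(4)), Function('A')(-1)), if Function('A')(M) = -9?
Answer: 84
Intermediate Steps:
Function('C')(f) = Mul(4, f) (Function('C')(f) = Add(f, Mul(3, f)) = Mul(4, f))
Add(Add(77, Function('C')(4)), Function('A')(-1)) = Add(Add(77, Mul(4, 4)), -9) = Add(Add(77, 16), -9) = Add(93, -9) = 84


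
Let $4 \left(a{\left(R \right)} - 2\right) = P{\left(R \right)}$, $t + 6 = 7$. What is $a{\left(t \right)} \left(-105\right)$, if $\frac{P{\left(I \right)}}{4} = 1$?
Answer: $-315$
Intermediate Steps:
$P{\left(I \right)} = 4$ ($P{\left(I \right)} = 4 \cdot 1 = 4$)
$t = 1$ ($t = -6 + 7 = 1$)
$a{\left(R \right)} = 3$ ($a{\left(R \right)} = 2 + \frac{1}{4} \cdot 4 = 2 + 1 = 3$)
$a{\left(t \right)} \left(-105\right) = 3 \left(-105\right) = -315$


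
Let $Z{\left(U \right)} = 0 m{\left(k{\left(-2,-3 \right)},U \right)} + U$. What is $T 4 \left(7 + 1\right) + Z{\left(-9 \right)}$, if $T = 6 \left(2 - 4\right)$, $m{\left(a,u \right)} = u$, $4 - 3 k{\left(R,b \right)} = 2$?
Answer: $-393$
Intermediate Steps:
$k{\left(R,b \right)} = \frac{2}{3}$ ($k{\left(R,b \right)} = \frac{4}{3} - \frac{2}{3} = \frac{2}{3}$)
$T = -12$ ($T = 6 \left(-2\right) = -12$)
$Z{\left(U \right)} = U$ ($Z{\left(U \right)} = 0 U + U = 0 + U = U$)
$T 4 \left(7 + 1\right) + Z{\left(-9 \right)} = - 12 \cdot 4 \left(7 + 1\right) - 9 = - 12 \cdot 4 \cdot 8 - 9 = \left(-12\right) 32 - 9 = -384 - 9 = -393$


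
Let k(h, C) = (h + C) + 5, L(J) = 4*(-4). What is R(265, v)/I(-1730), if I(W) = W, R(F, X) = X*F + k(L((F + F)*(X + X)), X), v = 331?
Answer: -17607/346 ≈ -50.887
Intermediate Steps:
L(J) = -16
k(h, C) = 5 + C + h (k(h, C) = (C + h) + 5 = 5 + C + h)
R(F, X) = -11 + X + F*X (R(F, X) = X*F + (5 + X - 16) = F*X + (-11 + X) = -11 + X + F*X)
R(265, v)/I(-1730) = (-11 + 331 + 265*331)/(-1730) = (-11 + 331 + 87715)*(-1/1730) = 88035*(-1/1730) = -17607/346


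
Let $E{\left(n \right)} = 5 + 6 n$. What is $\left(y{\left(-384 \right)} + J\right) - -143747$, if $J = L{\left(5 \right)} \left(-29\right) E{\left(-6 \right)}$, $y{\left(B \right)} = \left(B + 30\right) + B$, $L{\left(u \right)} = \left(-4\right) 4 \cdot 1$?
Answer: $128625$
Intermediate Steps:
$L{\left(u \right)} = -16$ ($L{\left(u \right)} = \left(-16\right) 1 = -16$)
$y{\left(B \right)} = 30 + 2 B$ ($y{\left(B \right)} = \left(30 + B\right) + B = 30 + 2 B$)
$J = -14384$ ($J = \left(-16\right) \left(-29\right) \left(5 + 6 \left(-6\right)\right) = 464 \left(5 - 36\right) = 464 \left(-31\right) = -14384$)
$\left(y{\left(-384 \right)} + J\right) - -143747 = \left(\left(30 + 2 \left(-384\right)\right) - 14384\right) - -143747 = \left(\left(30 - 768\right) - 14384\right) + 143747 = \left(-738 - 14384\right) + 143747 = -15122 + 143747 = 128625$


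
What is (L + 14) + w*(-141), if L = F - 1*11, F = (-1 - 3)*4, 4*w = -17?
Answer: 2345/4 ≈ 586.25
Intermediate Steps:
w = -17/4 (w = (1/4)*(-17) = -17/4 ≈ -4.2500)
F = -16 (F = -4*4 = -16)
L = -27 (L = -16 - 1*11 = -16 - 11 = -27)
(L + 14) + w*(-141) = (-27 + 14) - 17/4*(-141) = -13 + 2397/4 = 2345/4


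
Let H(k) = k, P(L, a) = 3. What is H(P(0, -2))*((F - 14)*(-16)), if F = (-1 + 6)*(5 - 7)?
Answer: 1152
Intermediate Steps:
F = -10 (F = 5*(-2) = -10)
H(P(0, -2))*((F - 14)*(-16)) = 3*((-10 - 14)*(-16)) = 3*(-24*(-16)) = 3*384 = 1152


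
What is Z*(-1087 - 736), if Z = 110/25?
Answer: -40106/5 ≈ -8021.2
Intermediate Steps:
Z = 22/5 (Z = 110*(1/25) = 22/5 ≈ 4.4000)
Z*(-1087 - 736) = 22*(-1087 - 736)/5 = (22/5)*(-1823) = -40106/5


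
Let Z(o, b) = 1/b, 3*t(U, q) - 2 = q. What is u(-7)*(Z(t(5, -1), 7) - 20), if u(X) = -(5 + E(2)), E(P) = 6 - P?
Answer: 1251/7 ≈ 178.71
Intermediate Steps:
t(U, q) = ⅔ + q/3
u(X) = -9 (u(X) = -(5 + (6 - 1*2)) = -(5 + (6 - 2)) = -(5 + 4) = -1*9 = -9)
u(-7)*(Z(t(5, -1), 7) - 20) = -9*(1/7 - 20) = -9*(⅐ - 20) = -9*(-139/7) = 1251/7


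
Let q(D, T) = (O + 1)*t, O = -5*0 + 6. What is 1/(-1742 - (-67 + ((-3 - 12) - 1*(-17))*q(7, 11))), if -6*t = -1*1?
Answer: -3/5032 ≈ -0.00059618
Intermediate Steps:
t = 1/6 (t = -(-1)/6 = -1/6*(-1) = 1/6 ≈ 0.16667)
O = 6 (O = 0 + 6 = 6)
q(D, T) = 7/6 (q(D, T) = (6 + 1)*(1/6) = 7*(1/6) = 7/6)
1/(-1742 - (-67 + ((-3 - 12) - 1*(-17))*q(7, 11))) = 1/(-1742 - (-67 + ((-3 - 12) - 1*(-17))*(7/6))) = 1/(-1742 - (-67 + (-15 + 17)*(7/6))) = 1/(-1742 - (-67 + 2*(7/6))) = 1/(-1742 - (-67 + 7/3)) = 1/(-1742 - 1*(-194/3)) = 1/(-1742 + 194/3) = 1/(-5032/3) = -3/5032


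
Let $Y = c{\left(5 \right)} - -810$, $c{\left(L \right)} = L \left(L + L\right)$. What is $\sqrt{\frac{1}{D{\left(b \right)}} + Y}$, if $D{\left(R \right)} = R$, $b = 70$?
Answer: $\frac{3 \sqrt{468230}}{70} \approx 29.326$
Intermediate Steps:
$c{\left(L \right)} = 2 L^{2}$ ($c{\left(L \right)} = L 2 L = 2 L^{2}$)
$Y = 860$ ($Y = 2 \cdot 5^{2} - -810 = 2 \cdot 25 + 810 = 50 + 810 = 860$)
$\sqrt{\frac{1}{D{\left(b \right)}} + Y} = \sqrt{\frac{1}{70} + 860} = \sqrt{\frac{60201}{70}} = \frac{3 \sqrt{468230}}{70}$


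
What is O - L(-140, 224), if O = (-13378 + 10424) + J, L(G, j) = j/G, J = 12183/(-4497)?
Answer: -22148543/7495 ≈ -2955.1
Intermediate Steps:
J = -4061/1499 (J = 12183*(-1/4497) = -4061/1499 ≈ -2.7091)
O = -4432107/1499 (O = (-13378 + 10424) - 4061/1499 = -2954 - 4061/1499 = -4432107/1499 ≈ -2956.7)
O - L(-140, 224) = -4432107/1499 - 224/(-140) = -4432107/1499 - 224*(-1)/140 = -4432107/1499 - 1*(-8/5) = -4432107/1499 + 8/5 = -22148543/7495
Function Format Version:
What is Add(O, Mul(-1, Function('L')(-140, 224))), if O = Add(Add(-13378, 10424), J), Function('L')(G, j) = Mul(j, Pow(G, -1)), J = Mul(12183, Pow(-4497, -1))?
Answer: Rational(-22148543, 7495) ≈ -2955.1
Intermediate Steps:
J = Rational(-4061, 1499) (J = Mul(12183, Rational(-1, 4497)) = Rational(-4061, 1499) ≈ -2.7091)
O = Rational(-4432107, 1499) (O = Add(Add(-13378, 10424), Rational(-4061, 1499)) = Add(-2954, Rational(-4061, 1499)) = Rational(-4432107, 1499) ≈ -2956.7)
Add(O, Mul(-1, Function('L')(-140, 224))) = Add(Rational(-4432107, 1499), Mul(-1, Mul(224, Pow(-140, -1)))) = Add(Rational(-4432107, 1499), Mul(-1, Mul(224, Rational(-1, 140)))) = Add(Rational(-4432107, 1499), Mul(-1, Rational(-8, 5))) = Add(Rational(-4432107, 1499), Rational(8, 5)) = Rational(-22148543, 7495)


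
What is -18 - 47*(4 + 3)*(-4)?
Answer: 1298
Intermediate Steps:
-18 - 47*(4 + 3)*(-4) = -18 - 329*(-4) = -18 - 47*(-28) = -18 + 1316 = 1298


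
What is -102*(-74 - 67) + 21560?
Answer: 35942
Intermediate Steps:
-102*(-74 - 67) + 21560 = -102*(-141) + 21560 = 14382 + 21560 = 35942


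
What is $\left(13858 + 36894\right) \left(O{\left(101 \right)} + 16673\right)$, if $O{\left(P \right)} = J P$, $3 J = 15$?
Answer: $871817856$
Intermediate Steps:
$J = 5$ ($J = \frac{1}{3} \cdot 15 = 5$)
$O{\left(P \right)} = 5 P$
$\left(13858 + 36894\right) \left(O{\left(101 \right)} + 16673\right) = \left(13858 + 36894\right) \left(5 \cdot 101 + 16673\right) = 50752 \left(505 + 16673\right) = 50752 \cdot 17178 = 871817856$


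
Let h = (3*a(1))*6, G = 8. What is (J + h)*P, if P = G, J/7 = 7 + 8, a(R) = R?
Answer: 984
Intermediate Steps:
J = 105 (J = 7*(7 + 8) = 7*15 = 105)
P = 8
h = 18 (h = (3*1)*6 = 3*6 = 18)
(J + h)*P = (105 + 18)*8 = 123*8 = 984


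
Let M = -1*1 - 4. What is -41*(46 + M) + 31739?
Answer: 30058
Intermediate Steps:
M = -5 (M = -1 - 4 = -5)
-41*(46 + M) + 31739 = -41*(46 - 5) + 31739 = -41*41 + 31739 = -1681 + 31739 = 30058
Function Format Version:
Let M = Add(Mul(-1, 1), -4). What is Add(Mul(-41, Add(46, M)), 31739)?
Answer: 30058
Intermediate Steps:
M = -5 (M = Add(-1, -4) = -5)
Add(Mul(-41, Add(46, M)), 31739) = Add(Mul(-41, Add(46, -5)), 31739) = Add(Mul(-41, 41), 31739) = Add(-1681, 31739) = 30058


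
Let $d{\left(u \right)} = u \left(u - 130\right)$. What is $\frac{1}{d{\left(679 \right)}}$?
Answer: $\frac{1}{372771} \approx 2.6826 \cdot 10^{-6}$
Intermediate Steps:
$d{\left(u \right)} = u \left(-130 + u\right)$
$\frac{1}{d{\left(679 \right)}} = \frac{1}{679 \left(-130 + 679\right)} = \frac{1}{679 \cdot 549} = \frac{1}{372771}$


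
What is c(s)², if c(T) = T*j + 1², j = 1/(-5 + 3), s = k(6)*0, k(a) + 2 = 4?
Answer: 1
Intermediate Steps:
k(a) = 2 (k(a) = -2 + 4 = 2)
s = 0 (s = 2*0 = 0)
j = -½ (j = 1/(-2) = -½ ≈ -0.50000)
c(T) = 1 - T/2 (c(T) = T*(-½) + 1² = -T/2 + 1 = 1 - T/2)
c(s)² = (1 - ½*0)² = (1 + 0)² = 1² = 1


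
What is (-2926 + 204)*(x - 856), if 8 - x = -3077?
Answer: -6067338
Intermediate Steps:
x = 3085 (x = 8 - 1*(-3077) = 8 + 3077 = 3085)
(-2926 + 204)*(x - 856) = (-2926 + 204)*(3085 - 856) = -2722*2229 = -6067338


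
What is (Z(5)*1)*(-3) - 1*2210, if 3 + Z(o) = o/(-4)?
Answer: -8789/4 ≈ -2197.3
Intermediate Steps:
Z(o) = -3 - o/4 (Z(o) = -3 + o/(-4) = -3 + o*(-1/4) = -3 - o/4)
(Z(5)*1)*(-3) - 1*2210 = ((-3 - 1/4*5)*1)*(-3) - 1*2210 = ((-3 - 5/4)*1)*(-3) - 2210 = -17/4*1*(-3) - 2210 = -17/4*(-3) - 2210 = 51/4 - 2210 = -8789/4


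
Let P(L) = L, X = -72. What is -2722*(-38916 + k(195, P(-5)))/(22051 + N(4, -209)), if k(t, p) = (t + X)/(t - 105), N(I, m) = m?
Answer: 1588884479/327630 ≈ 4849.6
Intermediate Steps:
k(t, p) = (-72 + t)/(-105 + t) (k(t, p) = (t - 72)/(t - 105) = (-72 + t)/(-105 + t))
-2722*(-38916 + k(195, P(-5)))/(22051 + N(4, -209)) = -2722*(-38916 + (-72 + 195)/(-105 + 195))/(22051 - 209) = -2722/(21842/(-38916 + 123/90)) = -2722/(21842/(-38916 + (1/90)*123)) = -2722/(21842/(-38916 + 41/30)) = -2722/(21842/(-1167439/30)) = -2722/(21842*(-30/1167439)) = -2722/(-655260/1167439) = -2722*(-1167439/655260) = 1588884479/327630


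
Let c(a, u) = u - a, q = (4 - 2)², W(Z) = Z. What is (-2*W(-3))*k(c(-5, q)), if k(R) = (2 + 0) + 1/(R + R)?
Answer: 37/3 ≈ 12.333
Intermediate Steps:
q = 4 (q = 2² = 4)
k(R) = 2 + 1/(2*R)
(-2*W(-3))*k(c(-5, q)) = (-2*(-3))*(2 + 1/(2*(4 - 1*(-5)))) = 6*(2 + 1/(2*(4 + 5))) = 6*(2 + (½)/9) = 6*(2 + (½)*(⅑)) = 6*(2 + 1/18) = 6*(37/18) = 37/3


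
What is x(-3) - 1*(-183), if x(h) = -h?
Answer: 186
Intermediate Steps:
x(-3) - 1*(-183) = -1*(-3) - 1*(-183) = 3 + 183 = 186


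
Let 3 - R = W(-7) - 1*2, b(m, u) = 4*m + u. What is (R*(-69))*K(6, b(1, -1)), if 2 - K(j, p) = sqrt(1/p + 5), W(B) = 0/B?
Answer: -690 + 460*sqrt(3) ≈ 106.74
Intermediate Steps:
b(m, u) = u + 4*m
W(B) = 0
K(j, p) = 2 - sqrt(5 + 1/p) (K(j, p) = 2 - sqrt(1/p + 5) = 2 - sqrt(5 + 1/p))
R = 5 (R = 3 - (0 - 1*2) = 3 - (0 - 2) = 3 - 1*(-2) = 3 + 2 = 5)
(R*(-69))*K(6, b(1, -1)) = (5*(-69))*(2 - sqrt(5 + 1/(-1 + 4*1))) = -345*(2 - sqrt(5 + 1/(-1 + 4))) = -345*(2 - sqrt(5 + 1/3)) = -345*(2 - sqrt(16/3)) = -345*(2 - 4*sqrt(3)/3) = -690 + 460*sqrt(3)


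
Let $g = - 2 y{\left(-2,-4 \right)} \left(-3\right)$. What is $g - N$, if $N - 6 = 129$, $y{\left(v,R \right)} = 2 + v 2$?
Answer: $-147$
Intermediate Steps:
$y{\left(v,R \right)} = 2 + 2 v$
$N = 135$ ($N = 6 + 129 = 135$)
$g = -12$ ($g = - 2 \left(2 + 2 \left(-2\right)\right) \left(-3\right) = - 2 \left(2 - 4\right) \left(-3\right) = \left(-2\right) \left(-2\right) \left(-3\right) = 4 \left(-3\right) = -12$)
$g - N = -12 - 135 = -147$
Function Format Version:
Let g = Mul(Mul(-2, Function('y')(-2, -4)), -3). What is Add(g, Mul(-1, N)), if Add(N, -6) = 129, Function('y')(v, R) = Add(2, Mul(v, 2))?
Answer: -147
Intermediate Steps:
Function('y')(v, R) = Add(2, Mul(2, v))
N = 135 (N = Add(6, 129) = 135)
g = -12 (g = Mul(Mul(-2, Add(2, Mul(2, -2))), -3) = Mul(Mul(-2, Add(2, -4)), -3) = Mul(Mul(-2, -2), -3) = Mul(4, -3) = -12)
Add(g, Mul(-1, N)) = Add(-12, Mul(-1, 135)) = Add(-12, -135) = -147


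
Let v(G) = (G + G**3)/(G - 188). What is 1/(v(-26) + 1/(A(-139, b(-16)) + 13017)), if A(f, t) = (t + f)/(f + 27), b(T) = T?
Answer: 156012313/12832389243 ≈ 0.012158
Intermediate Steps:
A(f, t) = (f + t)/(27 + f)
v(G) = (G + G**3)/(-188 + G)
1/(v(-26) + 1/(A(-139, b(-16)) + 13017)) = 1/((-26 + (-26)**3)/(-188 - 26) + 1/((-139 - 16)/(27 - 139) + 13017)) = 1/((-26 - 17576)/(-214) + 1/(-155/(-112) + 13017)) = 1/(-1/214*(-17602) + 1/(-1/112*(-155) + 13017)) = 1/(8801/107 + 1/(155/112 + 13017)) = 1/(8801/107 + 1/(1458059/112)) = 1/(8801/107 + 112/1458059) = 1/(12832389243/156012313) = 156012313/12832389243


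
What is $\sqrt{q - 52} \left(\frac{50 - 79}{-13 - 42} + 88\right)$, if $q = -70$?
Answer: $\frac{4869 i \sqrt{122}}{55} \approx 977.82 i$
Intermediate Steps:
$\sqrt{q - 52} \left(\frac{50 - 79}{-13 - 42} + 88\right) = \sqrt{-70 - 52} \left(\frac{50 - 79}{-13 - 42} + 88\right) = \sqrt{-122} \left(- \frac{29}{-55} + 88\right) = i \sqrt{122} \left(\left(-29\right) \left(- \frac{1}{55}\right) + 88\right) = i \sqrt{122} \left(\frac{29}{55} + 88\right) = i \sqrt{122} \cdot \frac{4869}{55} = \frac{4869 i \sqrt{122}}{55}$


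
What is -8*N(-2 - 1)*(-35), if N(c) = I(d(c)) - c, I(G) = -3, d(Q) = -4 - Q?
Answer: 0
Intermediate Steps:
N(c) = -3 - c
-8*N(-2 - 1)*(-35) = -8*(-3 - (-2 - 1))*(-35) = -8*(-3 - 1*(-3))*(-35) = -8*(-3 + 3)*(-35) = -8*0*(-35) = 0*(-35) = 0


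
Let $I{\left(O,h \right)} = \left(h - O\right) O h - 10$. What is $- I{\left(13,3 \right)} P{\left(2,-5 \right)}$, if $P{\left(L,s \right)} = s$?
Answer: $-2000$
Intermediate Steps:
$I{\left(O,h \right)} = -10 + O h \left(h - O\right)$ ($I{\left(O,h \right)} = O \left(h - O\right) h - 10 = O h \left(h - O\right) - 10 = -10 + O h \left(h - O\right)$)
$- I{\left(13,3 \right)} P{\left(2,-5 \right)} = - \left(-10 + 13 \cdot 3^{2} - 3 \cdot 13^{2}\right) \left(-5\right) = - \left(-10 + 13 \cdot 9 - 3 \cdot 169\right) \left(-5\right) = - \left(-10 + 117 - 507\right) \left(-5\right) = - \left(-400\right) \left(-5\right) = \left(-1\right) 2000 = -2000$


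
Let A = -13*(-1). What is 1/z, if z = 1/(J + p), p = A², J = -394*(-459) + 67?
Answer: 181082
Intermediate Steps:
A = 13
J = 180913 (J = 180846 + 67 = 180913)
p = 169 (p = 13² = 169)
z = 1/181082 (z = 1/(180913 + 169) = 1/181082 ≈ 5.5224e-6)
1/z = 1/(1/181082) = 181082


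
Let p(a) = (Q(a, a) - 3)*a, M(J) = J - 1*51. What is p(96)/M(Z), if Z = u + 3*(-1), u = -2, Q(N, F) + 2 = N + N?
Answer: -2244/7 ≈ -320.57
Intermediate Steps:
Q(N, F) = -2 + 2*N (Q(N, F) = -2 + (N + N) = -2 + 2*N)
Z = -5 (Z = -2 + 3*(-1) = -2 - 3 = -5)
M(J) = -51 + J (M(J) = J - 51 = -51 + J)
p(a) = a*(-5 + 2*a) (p(a) = ((-2 + 2*a) - 3)*a = (-5 + 2*a)*a = a*(-5 + 2*a))
p(96)/M(Z) = (96*(-5 + 2*96))/(-51 - 5) = (96*(-5 + 192))/(-56) = (96*187)*(-1/56) = 17952*(-1/56) = -2244/7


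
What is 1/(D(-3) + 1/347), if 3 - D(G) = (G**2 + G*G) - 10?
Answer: -347/1734 ≈ -0.20012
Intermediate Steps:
D(G) = 13 - 2*G**2 (D(G) = 3 - ((G**2 + G*G) - 10) = 3 - ((G**2 + G**2) - 10) = 3 - (2*G**2 - 10) = 3 - (-10 + 2*G**2) = 3 + (10 - 2*G**2) = 13 - 2*G**2)
1/(D(-3) + 1/347) = 1/((13 - 2*(-3)**2) + 1/347) = 1/((13 - 2*9) + 1/347) = 1/((13 - 18) + 1/347) = 1/(-5 + 1/347) = 1/(-1734/347) = -347/1734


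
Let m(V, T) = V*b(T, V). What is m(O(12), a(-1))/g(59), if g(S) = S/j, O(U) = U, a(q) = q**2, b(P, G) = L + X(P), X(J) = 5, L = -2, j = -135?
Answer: -4860/59 ≈ -82.373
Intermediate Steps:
b(P, G) = 3 (b(P, G) = -2 + 5 = 3)
g(S) = -S/135 (g(S) = S/(-135) = S*(-1/135) = -S/135)
m(V, T) = 3*V (m(V, T) = V*3 = 3*V)
m(O(12), a(-1))/g(59) = (3*12)/((-1/135*59)) = 36/(-59/135) = 36*(-135/59) = -4860/59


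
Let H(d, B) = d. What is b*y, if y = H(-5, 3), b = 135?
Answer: -675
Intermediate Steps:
y = -5
b*y = 135*(-5) = -675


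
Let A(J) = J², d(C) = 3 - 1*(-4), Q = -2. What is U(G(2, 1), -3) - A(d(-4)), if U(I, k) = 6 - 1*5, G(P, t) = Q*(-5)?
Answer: -48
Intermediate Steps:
G(P, t) = 10 (G(P, t) = -2*(-5) = 10)
U(I, k) = 1 (U(I, k) = 6 - 5 = 1)
d(C) = 7 (d(C) = 3 + 4 = 7)
U(G(2, 1), -3) - A(d(-4)) = 1 - 1*7² = 1 - 1*49 = 1 - 49 = -48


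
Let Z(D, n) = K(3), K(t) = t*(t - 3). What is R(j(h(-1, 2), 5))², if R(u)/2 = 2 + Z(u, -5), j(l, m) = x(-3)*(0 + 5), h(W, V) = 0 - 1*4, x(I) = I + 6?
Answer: 16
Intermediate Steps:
K(t) = t*(-3 + t)
x(I) = 6 + I
Z(D, n) = 0 (Z(D, n) = 3*(-3 + 3) = 3*0 = 0)
h(W, V) = -4 (h(W, V) = 0 - 4 = -4)
j(l, m) = 15 (j(l, m) = (6 - 3)*(0 + 5) = 3*5 = 15)
R(u) = 4 (R(u) = 2*(2 + 0) = 2*2 = 4)
R(j(h(-1, 2), 5))² = 4² = 16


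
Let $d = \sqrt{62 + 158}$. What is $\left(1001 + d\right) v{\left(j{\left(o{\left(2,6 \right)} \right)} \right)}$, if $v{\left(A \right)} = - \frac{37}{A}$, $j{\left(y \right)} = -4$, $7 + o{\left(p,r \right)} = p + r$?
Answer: $\frac{37037}{4} + \frac{37 \sqrt{55}}{2} \approx 9396.5$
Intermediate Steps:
$o{\left(p,r \right)} = -7 + p + r$ ($o{\left(p,r \right)} = -7 + \left(p + r\right) = -7 + p + r$)
$d = 2 \sqrt{55}$ ($d = \sqrt{220} = 2 \sqrt{55} \approx 14.832$)
$\left(1001 + d\right) v{\left(j{\left(o{\left(2,6 \right)} \right)} \right)} = \left(1001 + 2 \sqrt{55}\right) \left(- \frac{37}{-4}\right) = \left(1001 + 2 \sqrt{55}\right) \left(\left(-37\right) \left(- \frac{1}{4}\right)\right) = \left(1001 + 2 \sqrt{55}\right) \frac{37}{4} = \frac{37037}{4} + \frac{37 \sqrt{55}}{2}$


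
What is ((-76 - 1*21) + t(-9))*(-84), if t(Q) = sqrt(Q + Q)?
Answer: 8148 - 252*I*sqrt(2) ≈ 8148.0 - 356.38*I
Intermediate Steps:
t(Q) = sqrt(2)*sqrt(Q) (t(Q) = sqrt(2*Q) = sqrt(2)*sqrt(Q))
((-76 - 1*21) + t(-9))*(-84) = ((-76 - 1*21) + sqrt(2)*sqrt(-9))*(-84) = ((-76 - 21) + sqrt(2)*(3*I))*(-84) = (-97 + 3*I*sqrt(2))*(-84) = 8148 - 252*I*sqrt(2)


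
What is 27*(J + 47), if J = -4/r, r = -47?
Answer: 59751/47 ≈ 1271.3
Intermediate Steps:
J = 4/47 (J = -4/(-47) = -4*(-1/47) = 4/47 ≈ 0.085106)
27*(J + 47) = 27*(4/47 + 47) = 27*(2213/47) = 59751/47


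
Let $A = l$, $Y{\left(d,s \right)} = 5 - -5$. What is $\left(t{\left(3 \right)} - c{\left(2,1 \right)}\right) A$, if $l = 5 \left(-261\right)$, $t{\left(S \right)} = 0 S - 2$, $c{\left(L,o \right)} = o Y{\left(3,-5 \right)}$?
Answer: $15660$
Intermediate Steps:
$Y{\left(d,s \right)} = 10$ ($Y{\left(d,s \right)} = 5 + 5 = 10$)
$c{\left(L,o \right)} = 10 o$ ($c{\left(L,o \right)} = o 10 = 10 o$)
$t{\left(S \right)} = -2$ ($t{\left(S \right)} = 0 - 2 = -2$)
$l = -1305$
$A = -1305$
$\left(t{\left(3 \right)} - c{\left(2,1 \right)}\right) A = \left(-2 - 10 \cdot 1\right) \left(-1305\right) = \left(-2 - 10\right) \left(-1305\right) = \left(-12\right) \left(-1305\right) = 15660$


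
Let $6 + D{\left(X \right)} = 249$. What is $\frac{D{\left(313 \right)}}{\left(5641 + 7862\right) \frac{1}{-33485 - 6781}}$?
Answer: $- \frac{3261546}{4501} \approx -724.63$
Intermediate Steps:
$D{\left(X \right)} = 243$ ($D{\left(X \right)} = -6 + 249 = 243$)
$\frac{D{\left(313 \right)}}{\left(5641 + 7862\right) \frac{1}{-33485 - 6781}} = \frac{243}{\left(5641 + 7862\right) \frac{1}{-33485 - 6781}} = \frac{243}{13503 \frac{1}{-40266}} = \frac{243}{13503 \left(- \frac{1}{40266}\right)} = \frac{243}{- \frac{4501}{13422}} = 243 \left(- \frac{13422}{4501}\right) = - \frac{3261546}{4501}$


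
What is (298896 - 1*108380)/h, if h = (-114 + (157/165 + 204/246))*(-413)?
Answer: 1288840740/313534319 ≈ 4.1107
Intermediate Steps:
h = 313534319/6765 (h = (-114 + (157*(1/165) + 204*(1/246)))*(-413) = (-114 + (157/165 + 34/41))*(-413) = (-114 + 12047/6765)*(-413) = -759163/6765*(-413) = 313534319/6765 ≈ 46347.)
(298896 - 1*108380)/h = (298896 - 1*108380)/(313534319/6765) = (298896 - 108380)*(6765/313534319) = 190516*(6765/313534319) = 1288840740/313534319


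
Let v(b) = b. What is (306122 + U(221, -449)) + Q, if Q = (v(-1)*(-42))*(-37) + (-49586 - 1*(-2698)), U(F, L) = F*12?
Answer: 260332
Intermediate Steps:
U(F, L) = 12*F
Q = -48442 (Q = -1*(-42)*(-37) + (-49586 - 1*(-2698)) = 42*(-37) + (-49586 + 2698) = -1554 - 46888 = -48442)
(306122 + U(221, -449)) + Q = (306122 + 12*221) - 48442 = (306122 + 2652) - 48442 = 308774 - 48442 = 260332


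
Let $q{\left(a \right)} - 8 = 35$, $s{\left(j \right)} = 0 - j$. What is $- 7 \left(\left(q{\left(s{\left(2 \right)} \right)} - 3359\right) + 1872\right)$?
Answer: $10108$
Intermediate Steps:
$s{\left(j \right)} = - j$
$q{\left(a \right)} = 43$ ($q{\left(a \right)} = 8 + 35 = 43$)
$- 7 \left(\left(q{\left(s{\left(2 \right)} \right)} - 3359\right) + 1872\right) = - 7 \left(\left(43 - 3359\right) + 1872\right) = - 7 \left(-3316 + 1872\right) = \left(-7\right) \left(-1444\right) = 10108$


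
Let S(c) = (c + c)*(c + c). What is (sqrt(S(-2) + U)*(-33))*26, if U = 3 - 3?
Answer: -3432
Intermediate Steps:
U = 0
S(c) = 4*c**2 (S(c) = (2*c)*(2*c) = 4*c**2)
(sqrt(S(-2) + U)*(-33))*26 = (sqrt(4*(-2)**2 + 0)*(-33))*26 = (sqrt(4*4 + 0)*(-33))*26 = (sqrt(16 + 0)*(-33))*26 = (sqrt(16)*(-33))*26 = (4*(-33))*26 = -132*26 = -3432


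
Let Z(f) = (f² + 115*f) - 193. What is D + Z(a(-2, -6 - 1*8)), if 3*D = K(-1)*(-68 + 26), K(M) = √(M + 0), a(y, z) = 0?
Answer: -193 - 14*I ≈ -193.0 - 14.0*I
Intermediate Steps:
K(M) = √M
Z(f) = -193 + f² + 115*f
D = -14*I (D = (√(-1)*(-68 + 26))/3 = (I*(-42))/3 = (-42*I)/3 = -14*I ≈ -14.0*I)
D + Z(a(-2, -6 - 1*8)) = -14*I + (-193 + 0² + 115*0) = -14*I + (-193 + 0 + 0) = -14*I - 193 = -193 - 14*I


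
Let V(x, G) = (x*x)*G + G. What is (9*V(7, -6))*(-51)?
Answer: 137700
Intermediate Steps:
V(x, G) = G + G*x² (V(x, G) = x²*G + G = G*x² + G = G + G*x²)
(9*V(7, -6))*(-51) = (9*(-6*(1 + 7²)))*(-51) = (9*(-6*(1 + 49)))*(-51) = (9*(-6*50))*(-51) = (9*(-300))*(-51) = -2700*(-51) = 137700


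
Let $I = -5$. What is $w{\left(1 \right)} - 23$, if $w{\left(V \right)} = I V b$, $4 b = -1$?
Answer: $- \frac{87}{4} \approx -21.75$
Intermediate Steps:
$b = - \frac{1}{4}$ ($b = \frac{1}{4} \left(-1\right) = - \frac{1}{4} \approx -0.25$)
$w{\left(V \right)} = \frac{5 V}{4}$ ($w{\left(V \right)} = - 5 V \left(- \frac{1}{4}\right) = \frac{5 V}{4}$)
$w{\left(1 \right)} - 23 = \frac{5}{4} \cdot 1 - 23 = \frac{5}{4} - 23 = - \frac{87}{4}$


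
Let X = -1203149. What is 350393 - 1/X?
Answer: 421574987558/1203149 ≈ 3.5039e+5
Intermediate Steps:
350393 - 1/X = 350393 - 1/(-1203149) = 350393 - 1*(-1/1203149) = 350393 + 1/1203149 = 421574987558/1203149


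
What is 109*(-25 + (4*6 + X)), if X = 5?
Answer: 436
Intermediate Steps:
109*(-25 + (4*6 + X)) = 109*(-25 + (4*6 + 5)) = 109*(-25 + (24 + 5)) = 109*(-25 + 29) = 109*4 = 436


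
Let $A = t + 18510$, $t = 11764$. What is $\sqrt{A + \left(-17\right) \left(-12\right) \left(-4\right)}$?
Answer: $\sqrt{29458} \approx 171.63$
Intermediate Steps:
$A = 30274$ ($A = 11764 + 18510 = 30274$)
$\sqrt{A + \left(-17\right) \left(-12\right) \left(-4\right)} = \sqrt{30274 + \left(-17\right) \left(-12\right) \left(-4\right)} = \sqrt{30274 + 204 \left(-4\right)} = \sqrt{30274 - 816} = \sqrt{29458}$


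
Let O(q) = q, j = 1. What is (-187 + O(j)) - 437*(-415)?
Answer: 181169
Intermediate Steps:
(-187 + O(j)) - 437*(-415) = (-187 + 1) - 437*(-415) = -186 + 181355 = 181169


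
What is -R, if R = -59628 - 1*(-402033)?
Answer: -342405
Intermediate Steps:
R = 342405 (R = -59628 + 402033 = 342405)
-R = -1*342405 = -342405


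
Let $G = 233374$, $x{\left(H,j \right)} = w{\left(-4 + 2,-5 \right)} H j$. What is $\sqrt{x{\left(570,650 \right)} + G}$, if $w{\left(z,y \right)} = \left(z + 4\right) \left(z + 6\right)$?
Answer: $\sqrt{3197374} \approx 1788.1$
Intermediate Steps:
$w{\left(z,y \right)} = \left(4 + z\right) \left(6 + z\right)$
$x{\left(H,j \right)} = 8 H j$ ($x{\left(H,j \right)} = \left(24 + \left(-4 + 2\right)^{2} + 10 \left(-4 + 2\right)\right) H j = \left(24 + \left(-2\right)^{2} + 10 \left(-2\right)\right) H j = \left(24 + 4 - 20\right) H j = 8 H j$)
$\sqrt{x{\left(570,650 \right)} + G} = \sqrt{8 \cdot 570 \cdot 650 + 233374} = \sqrt{2964000 + 233374} = \sqrt{3197374}$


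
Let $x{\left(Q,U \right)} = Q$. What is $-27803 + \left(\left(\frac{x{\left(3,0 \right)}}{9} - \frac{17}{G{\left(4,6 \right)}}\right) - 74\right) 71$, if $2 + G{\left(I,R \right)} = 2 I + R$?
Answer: $- \frac{397607}{12} \approx -33134.0$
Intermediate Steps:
$G{\left(I,R \right)} = -2 + R + 2 I$ ($G{\left(I,R \right)} = -2 + \left(2 I + R\right) = -2 + \left(R + 2 I\right) = -2 + R + 2 I$)
$-27803 + \left(\left(\frac{x{\left(3,0 \right)}}{9} - \frac{17}{G{\left(4,6 \right)}}\right) - 74\right) 71 = -27803 + \left(\left(\frac{3}{9} - \frac{17}{-2 + 6 + 2 \cdot 4}\right) - 74\right) 71 = -27803 + \left(\left(3 \cdot \frac{1}{9} - \frac{17}{-2 + 6 + 8}\right) - 74\right) 71 = -27803 + \left(\left(\frac{1}{3} - \frac{17}{12}\right) - 74\right) 71 = -27803 + \left(- \frac{13}{12} - 74\right) 71 = -27803 - \frac{63971}{12} = - \frac{397607}{12}$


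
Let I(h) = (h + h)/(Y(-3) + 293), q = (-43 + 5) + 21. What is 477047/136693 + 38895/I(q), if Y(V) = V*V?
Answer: -802809699686/2323781 ≈ -3.4548e+5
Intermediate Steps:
q = -17 (q = -38 + 21 = -17)
Y(V) = V²
I(h) = h/151 (I(h) = (h + h)/((-3)² + 293) = (2*h)/(9 + 293) = (2*h)/302 = (2*h)*(1/302) = h/151)
477047/136693 + 38895/I(q) = 477047/136693 + 38895/(((1/151)*(-17))) = 477047*(1/136693) + 38895/(-17/151) = 477047/136693 + 38895*(-151/17) = 477047/136693 - 5873145/17 = -802809699686/2323781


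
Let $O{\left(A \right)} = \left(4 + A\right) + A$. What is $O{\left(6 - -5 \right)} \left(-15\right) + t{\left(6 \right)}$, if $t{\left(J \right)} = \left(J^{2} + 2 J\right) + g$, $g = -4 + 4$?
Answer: $-342$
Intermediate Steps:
$g = 0$
$t{\left(J \right)} = J^{2} + 2 J$ ($t{\left(J \right)} = \left(J^{2} + 2 J\right) + 0 = J^{2} + 2 J$)
$O{\left(A \right)} = 4 + 2 A$
$O{\left(6 - -5 \right)} \left(-15\right) + t{\left(6 \right)} = \left(4 + 2 \left(6 - -5\right)\right) \left(-15\right) + 6 \left(2 + 6\right) = \left(4 + 2 \left(6 + 5\right)\right) \left(-15\right) + 6 \cdot 8 = \left(4 + 2 \cdot 11\right) \left(-15\right) + 48 = \left(4 + 22\right) \left(-15\right) + 48 = 26 \left(-15\right) + 48 = -390 + 48 = -342$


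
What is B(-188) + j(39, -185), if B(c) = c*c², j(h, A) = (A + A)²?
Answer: -6507772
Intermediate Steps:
j(h, A) = 4*A² (j(h, A) = (2*A)² = 4*A²)
B(c) = c³
B(-188) + j(39, -185) = (-188)³ + 4*(-185)² = -6644672 + 4*34225 = -6644672 + 136900 = -6507772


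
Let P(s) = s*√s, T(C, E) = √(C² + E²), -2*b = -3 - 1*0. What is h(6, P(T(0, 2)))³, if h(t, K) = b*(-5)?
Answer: -3375/8 ≈ -421.88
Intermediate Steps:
b = 3/2 (b = -(-3 - 1*0)/2 = -(-3 + 0)/2 = -½*(-3) = 3/2 ≈ 1.5000)
P(s) = s^(3/2)
h(t, K) = -15/2 (h(t, K) = (3/2)*(-5) = -15/2)
h(6, P(T(0, 2)))³ = (-15/2)³ = -3375/8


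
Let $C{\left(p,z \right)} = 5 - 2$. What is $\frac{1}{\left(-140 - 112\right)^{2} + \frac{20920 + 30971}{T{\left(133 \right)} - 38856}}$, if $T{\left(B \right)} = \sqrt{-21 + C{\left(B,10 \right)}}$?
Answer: $\frac{31057858360}{1972256760473671} + \frac{353 i \sqrt{2}}{13805797323315697} \approx 1.5747 \cdot 10^{-5} + 3.616 \cdot 10^{-14} i$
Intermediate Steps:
$C{\left(p,z \right)} = 3$ ($C{\left(p,z \right)} = 5 - 2 = 3$)
$T{\left(B \right)} = 3 i \sqrt{2}$ ($T{\left(B \right)} = \sqrt{-21 + 3} = \sqrt{-18} = 3 i \sqrt{2}$)
$\frac{1}{\left(-140 - 112\right)^{2} + \frac{20920 + 30971}{T{\left(133 \right)} - 38856}} = \frac{1}{\left(-140 - 112\right)^{2} + \frac{20920 + 30971}{3 i \sqrt{2} - 38856}} = \frac{1}{\left(-252\right)^{2} + \frac{51891}{-38856 + 3 i \sqrt{2}}} = \frac{1}{63504 + \frac{51891}{-38856 + 3 i \sqrt{2}}}$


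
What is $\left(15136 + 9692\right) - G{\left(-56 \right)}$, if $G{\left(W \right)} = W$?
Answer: $24884$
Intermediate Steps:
$\left(15136 + 9692\right) - G{\left(-56 \right)} = \left(15136 + 9692\right) - -56 = 24828 + 56 = 24884$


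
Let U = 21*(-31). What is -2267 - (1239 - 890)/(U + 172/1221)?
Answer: -1801156504/794699 ≈ -2266.5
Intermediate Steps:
U = -651
-2267 - (1239 - 890)/(U + 172/1221) = -2267 - (1239 - 890)/(-651 + 172/1221) = -2267 - 349/(-651 + 172*(1/1221)) = -2267 - 349/(-651 + 172/1221) = -2267 - 349/(-794699/1221) = -2267 - 349*(-1221)/794699 = -2267 - 1*(-426129/794699) = -2267 + 426129/794699 = -1801156504/794699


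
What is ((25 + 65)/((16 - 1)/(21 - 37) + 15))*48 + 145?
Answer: 2261/5 ≈ 452.20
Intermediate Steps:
((25 + 65)/((16 - 1)/(21 - 37) + 15))*48 + 145 = (90/(15/(-16) + 15))*48 + 145 = (90/(15*(-1/16) + 15))*48 + 145 = (90/(-15/16 + 15))*48 + 145 = (90/(225/16))*48 + 145 = (90*(16/225))*48 + 145 = (32/5)*48 + 145 = 1536/5 + 145 = 2261/5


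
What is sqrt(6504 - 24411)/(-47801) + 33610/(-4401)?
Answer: -33610/4401 - I*sqrt(17907)/47801 ≈ -7.6369 - 0.0027995*I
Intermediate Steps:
sqrt(6504 - 24411)/(-47801) + 33610/(-4401) = sqrt(-17907)*(-1/47801) + 33610*(-1/4401) = (I*sqrt(17907))*(-1/47801) - 33610/4401 = -I*sqrt(17907)/47801 - 33610/4401 = -33610/4401 - I*sqrt(17907)/47801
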